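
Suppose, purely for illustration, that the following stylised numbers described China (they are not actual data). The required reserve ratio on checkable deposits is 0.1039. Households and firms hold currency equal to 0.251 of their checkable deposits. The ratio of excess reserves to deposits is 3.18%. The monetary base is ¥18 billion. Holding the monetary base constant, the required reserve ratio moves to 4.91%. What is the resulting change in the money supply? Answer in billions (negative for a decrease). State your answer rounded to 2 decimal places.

¥9.61 billion

Initially m₁ = (1 + 0.251) / (0.1039 + 0.0318 + 0.251) ≈ 3.23507, so M₁ = 3.23507 × 18 ≈ 58.2313 billion.
After the change m₂ = (1 + 0.251) / (0.0491 + 0.0318 + 0.251) ≈ 3.76921, so M₂ = 3.76921 × 18 ≈ 67.8458 billion.
ΔM = M₂ − M₁ = 67.8458 − 58.2313 = 9.6145 billion.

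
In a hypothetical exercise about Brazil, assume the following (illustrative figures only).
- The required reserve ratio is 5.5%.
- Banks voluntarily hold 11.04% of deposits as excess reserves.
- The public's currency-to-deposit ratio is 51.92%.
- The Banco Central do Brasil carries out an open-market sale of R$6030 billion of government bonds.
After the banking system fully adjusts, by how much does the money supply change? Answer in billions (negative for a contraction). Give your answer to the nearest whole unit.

The money multiplier is m = (1 + c) / (rr + e + c) = (1 + 0.5192) / (0.055 + 0.1104 + 0.5192) ≈ 2.21911.
The sale removes 6030 billion of base, so ΔM = m × ΔMB = 2.21911 × (−6030) = -13381.2333 billion.

-13381 billion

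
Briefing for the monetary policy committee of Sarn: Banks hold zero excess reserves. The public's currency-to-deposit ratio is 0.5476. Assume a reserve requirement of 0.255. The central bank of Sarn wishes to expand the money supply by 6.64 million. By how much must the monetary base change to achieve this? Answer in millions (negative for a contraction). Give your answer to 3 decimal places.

3.444 million

The money multiplier is m = (1 + c) / (rr + c) = (1 + 0.5476) / (0.255 + 0.5476) ≈ 1.92823.
ΔMB = ΔM / m = (+6.64) / 1.92823 ≈ 3.4436 million.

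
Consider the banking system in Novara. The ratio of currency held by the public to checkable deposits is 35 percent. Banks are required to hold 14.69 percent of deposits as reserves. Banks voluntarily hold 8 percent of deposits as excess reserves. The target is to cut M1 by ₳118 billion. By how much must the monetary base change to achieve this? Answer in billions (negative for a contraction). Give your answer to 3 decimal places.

The money multiplier is m = (1 + c) / (rr + e + c) = (1 + 0.35) / (0.1469 + 0.08 + 0.35) ≈ 2.3400936.
ΔMB = ΔM / m = (−118) / 2.3400936 ≈ -50.4253 billion.

-50.425 billion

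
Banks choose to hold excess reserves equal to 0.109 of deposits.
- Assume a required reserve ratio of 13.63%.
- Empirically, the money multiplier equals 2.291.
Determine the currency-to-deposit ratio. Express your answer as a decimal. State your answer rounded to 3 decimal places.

Using m = 2.291. From m = (1 + c)/(c + rr + e), rearranging gives 1 + c = m·(c + rr + e), so c·(1 − m) = m·(rr + e) − 1.
Hence c = [m·(rr + e) − 1]/(1 − m) = [2.291 × (0.1363 + 0.109) − 1] / (1 − 2.291) ≈ 0.339286.

0.339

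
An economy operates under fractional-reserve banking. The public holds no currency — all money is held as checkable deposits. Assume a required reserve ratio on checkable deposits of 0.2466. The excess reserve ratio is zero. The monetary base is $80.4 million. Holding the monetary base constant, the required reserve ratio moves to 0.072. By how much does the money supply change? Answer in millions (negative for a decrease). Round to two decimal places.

$790.63 million

Initially m₁ = 1 / (0.2466) ≈ 4.05515, so M₁ = 4.05515 × 80.4 ≈ 326.0341 million.
After the change m₂ = 1 / (0.072) ≈ 13.88889, so M₂ = 13.88889 × 80.4 ≈ 1116.6668 million.
ΔM = M₂ − M₁ = 1116.6668 − 326.0341 = 790.6327 million.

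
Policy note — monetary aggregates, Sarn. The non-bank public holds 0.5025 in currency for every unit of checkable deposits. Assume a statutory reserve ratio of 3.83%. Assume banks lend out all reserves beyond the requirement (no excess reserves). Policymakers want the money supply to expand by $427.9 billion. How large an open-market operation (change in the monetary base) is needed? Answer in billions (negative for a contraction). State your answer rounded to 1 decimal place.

The money multiplier is m = (1 + c) / (rr + c) = (1 + 0.5025) / (0.0383 + 0.5025) ≈ 2.77829.
ΔMB = ΔM / m = (+427.9) / 2.77829 ≈ 154.0156 billion.

$154.0 billion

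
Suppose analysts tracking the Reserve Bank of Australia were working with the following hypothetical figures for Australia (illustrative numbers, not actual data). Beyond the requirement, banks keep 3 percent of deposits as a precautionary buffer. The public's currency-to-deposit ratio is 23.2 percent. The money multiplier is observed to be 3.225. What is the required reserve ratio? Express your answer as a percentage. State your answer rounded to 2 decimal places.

Using m = 3.225. Since m = (1 + c)/(c + rr + e), the denominator satisfies c + rr + e = (1 + c)/m = (1 + 0.232) / 3.225 ≈ 0.382016.
With c = 0.232 and e = 0.03, the required reserve ratio is 0.382016 − 0.232 − 0.03 = 0.120016.

12.00%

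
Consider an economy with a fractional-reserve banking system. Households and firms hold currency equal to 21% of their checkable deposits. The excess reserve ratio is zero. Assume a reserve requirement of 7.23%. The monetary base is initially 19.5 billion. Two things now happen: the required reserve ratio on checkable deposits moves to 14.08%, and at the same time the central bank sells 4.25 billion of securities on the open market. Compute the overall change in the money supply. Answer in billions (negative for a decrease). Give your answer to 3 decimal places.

Before: m₁ = (1 + 0.21) / (0.0723 + 0.21) ≈ 4.286220, MB₁ = 19.5, so M₁ = 4.286220 × 19.5 ≈ 83.5813 billion.
After: m₂ = (1 + 0.21) / (0.1408 + 0.21) ≈ 3.449259, MB₂ = 19.5 − 4.25 = 15.25, so M₂ = 3.449259 × 15.25 ≈ 52.6012 billion.
ΔM = M₂ − M₁ = 52.6012 − 83.5813 = -30.9801 billion.

-30.980 billion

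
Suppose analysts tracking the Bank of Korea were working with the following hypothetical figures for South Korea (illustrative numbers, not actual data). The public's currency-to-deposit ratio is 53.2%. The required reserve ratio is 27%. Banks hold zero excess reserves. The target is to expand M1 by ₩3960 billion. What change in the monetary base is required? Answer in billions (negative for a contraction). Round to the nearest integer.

The money multiplier is m = (1 + c) / (rr + c) = (1 + 0.532) / (0.27 + 0.532) ≈ 1.91022.
ΔMB = ΔM / m = (+3960) / 1.91022 ≈ 2073.0596 billion.

₩2073 billion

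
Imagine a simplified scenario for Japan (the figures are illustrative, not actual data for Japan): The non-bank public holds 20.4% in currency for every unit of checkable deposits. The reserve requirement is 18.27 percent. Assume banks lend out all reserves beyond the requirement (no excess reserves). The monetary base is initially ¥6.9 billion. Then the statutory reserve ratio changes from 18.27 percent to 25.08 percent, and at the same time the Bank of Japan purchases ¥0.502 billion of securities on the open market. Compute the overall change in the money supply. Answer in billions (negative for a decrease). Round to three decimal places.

Before: m₁ = (1 + 0.204) / (0.1827 + 0.204) ≈ 3.11352, MB₁ = 6.9, so M₁ = 3.11352 × 6.9 ≈ 21.4833 billion.
After: m₂ = (1 + 0.204) / (0.2508 + 0.204) ≈ 2.64732, MB₂ = 6.9 + 0.502 = 7.402, so M₂ = 2.64732 × 7.402 ≈ 19.5955 billion.
ΔM = M₂ − M₁ = 19.5955 − 21.4833 = -1.8878 billion.

-1.888 billion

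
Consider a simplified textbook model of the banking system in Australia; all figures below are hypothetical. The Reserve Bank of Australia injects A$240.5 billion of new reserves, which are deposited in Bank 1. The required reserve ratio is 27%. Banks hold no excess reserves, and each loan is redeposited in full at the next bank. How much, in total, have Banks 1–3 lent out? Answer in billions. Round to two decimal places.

A$397.29 billion

Bank i lends (1 − rr)^i of the original deposit: Bank 1 lends 240.5·0.7300 = 175.5650, Bank 2 lends 240.5·0.7300² ≈ 128.1625, and so on.
Summing a geometric series: total = 240.5·[0.7300·(1 − 0.7300^3) / (1 − 0.7300)] ≈ 397.2860 billion.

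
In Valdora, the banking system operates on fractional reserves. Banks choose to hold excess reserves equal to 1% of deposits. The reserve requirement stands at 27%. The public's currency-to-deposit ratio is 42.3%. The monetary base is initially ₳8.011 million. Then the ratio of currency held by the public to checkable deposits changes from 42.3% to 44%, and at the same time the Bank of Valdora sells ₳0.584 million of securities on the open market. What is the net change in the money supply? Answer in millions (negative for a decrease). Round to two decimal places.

-1.36 million

Before: m₁ = (1 + 0.423) / (0.27 + 0.01 + 0.423) ≈ 2.0242, MB₁ = 8.011, so M₁ = 2.0242 × 8.011 ≈ 16.2159 million.
After: m₂ = (1 + 0.44) / (0.27 + 0.01 + 0.44) = 2, MB₂ = 8.011 − 0.584 = 7.427, so M₂ = 2 × 7.427 = 14.854 million.
ΔM = M₂ − M₁ = 14.854 − 16.2159 = -1.3619 million.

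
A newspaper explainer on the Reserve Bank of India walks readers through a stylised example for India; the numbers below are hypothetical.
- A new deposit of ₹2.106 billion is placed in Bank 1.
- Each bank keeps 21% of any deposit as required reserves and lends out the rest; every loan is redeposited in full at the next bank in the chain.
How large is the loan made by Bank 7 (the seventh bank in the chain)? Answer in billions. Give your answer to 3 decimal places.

₹0.404 billion

Each bank lends a fraction (1 − rr) = 0.7900 of the deposit it receives, so Bank 7 receives 2.106·0.7900^6 and lends 2.106·0.7900^7 ≈ 0.4044 billion.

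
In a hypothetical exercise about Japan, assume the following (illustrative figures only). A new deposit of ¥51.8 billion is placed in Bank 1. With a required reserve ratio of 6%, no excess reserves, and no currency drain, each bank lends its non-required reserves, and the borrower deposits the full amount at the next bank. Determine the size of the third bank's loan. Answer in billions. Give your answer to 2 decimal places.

¥43.02 billion

Each bank lends a fraction (1 − rr) = 0.9400 of the deposit it receives, so Bank 3 receives 51.8·0.9400^2 and lends 51.8·0.9400^3 ≈ 43.0243 billion.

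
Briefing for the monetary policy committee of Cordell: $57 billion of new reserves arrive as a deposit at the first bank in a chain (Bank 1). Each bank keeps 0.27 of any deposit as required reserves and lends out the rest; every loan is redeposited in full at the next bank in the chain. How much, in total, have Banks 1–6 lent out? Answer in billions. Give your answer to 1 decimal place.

Bank i lends (1 − rr)^i of the original deposit: Bank 1 lends 57·0.7300 = 41.6100, Bank 2 lends 57·0.7300² = 30.3753, and so on.
Summing a geometric series: total = 57·[0.7300·(1 − 0.7300^6) / (1 − 0.7300)] ≈ 130.7888 billion.

$130.8 billion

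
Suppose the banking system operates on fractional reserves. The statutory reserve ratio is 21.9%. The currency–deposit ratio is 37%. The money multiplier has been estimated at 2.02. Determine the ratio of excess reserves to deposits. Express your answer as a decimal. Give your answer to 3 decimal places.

Using m = 2.02. Since m = (1 + c)/(c + rr + e), the denominator satisfies c + rr + e = (1 + c)/m = (1 + 0.37) / 2.02 ≈ 0.678218.
With c = 0.37 and rr = 0.219, the ratio of excess reserves to deposits is 0.678218 − 0.37 − 0.219 = 0.089218.

0.089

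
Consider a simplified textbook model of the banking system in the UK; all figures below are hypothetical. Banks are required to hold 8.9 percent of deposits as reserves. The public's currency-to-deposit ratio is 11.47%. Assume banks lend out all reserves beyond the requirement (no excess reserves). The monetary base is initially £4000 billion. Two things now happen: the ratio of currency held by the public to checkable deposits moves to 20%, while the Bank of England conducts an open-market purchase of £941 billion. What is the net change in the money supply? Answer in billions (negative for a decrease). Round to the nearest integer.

Before: m₁ = (1 + 0.1147) / (0.089 + 0.1147) ≈ 5.47226, MB₁ = 4000, so M₁ = 5.47226 × 4000 = 21889.04 billion.
After: m₂ = (1 + 0.2) / (0.089 + 0.2) ≈ 4.15225, MB₂ = 4000 + 941 = 4941, so M₂ = 4.15225 × 4941 ≈ 20516.2673 billion.
ΔM = M₂ − M₁ = 20516.2673 − 21889.04 = -1372.7727 billion.

-1373 billion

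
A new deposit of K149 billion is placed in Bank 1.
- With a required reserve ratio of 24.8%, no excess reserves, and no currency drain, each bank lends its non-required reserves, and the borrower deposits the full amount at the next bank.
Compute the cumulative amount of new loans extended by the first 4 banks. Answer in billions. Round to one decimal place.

K307.3 billion

Bank i lends (1 − rr)^i of the original deposit: Bank 1 lends 149·0.7520 = 112.0480, Bank 2 lends 149·0.7520² ≈ 84.2601, and so on.
Summing a geometric series: total = 149·[0.7520·(1 − 0.7520^4) / (1 − 0.7520)] ≈ 307.3211 billion.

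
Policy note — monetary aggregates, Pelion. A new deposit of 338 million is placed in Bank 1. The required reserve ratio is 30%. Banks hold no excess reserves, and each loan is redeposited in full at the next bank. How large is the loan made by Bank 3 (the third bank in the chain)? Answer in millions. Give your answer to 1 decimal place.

115.9 million

Each bank lends a fraction (1 − rr) = 0.7000 of the deposit it receives, so Bank 3 receives 338·0.7000^2 and lends 338·0.7000^3 = 115.9340 million.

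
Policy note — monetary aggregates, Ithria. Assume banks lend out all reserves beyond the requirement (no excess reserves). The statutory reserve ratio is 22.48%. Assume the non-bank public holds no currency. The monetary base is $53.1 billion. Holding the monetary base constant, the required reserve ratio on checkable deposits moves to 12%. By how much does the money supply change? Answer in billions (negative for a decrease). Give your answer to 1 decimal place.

$206.3 billion

Initially m₁ = 1 / (0.2248) ≈ 4.4484, so M₁ = 4.4484 × 53.1 ≈ 236.21 billion.
After the change m₂ = 1 / (0.12) ≈ 8.3333, so M₂ = 8.3333 × 53.1 ≈ 442.4982 billion.
ΔM = M₂ − M₁ = 442.4982 − 236.21 = 206.2882 billion.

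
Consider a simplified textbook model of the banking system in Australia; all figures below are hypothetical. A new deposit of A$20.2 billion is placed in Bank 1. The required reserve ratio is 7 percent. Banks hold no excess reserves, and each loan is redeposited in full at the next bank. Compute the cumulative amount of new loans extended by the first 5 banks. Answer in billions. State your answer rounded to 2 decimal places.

A$81.67 billion

Bank i lends (1 − rr)^i of the original deposit: Bank 1 lends 20.2·0.9300 = 18.7860, Bank 2 lends 20.2·0.9300² ≈ 17.4710, and so on.
Summing a geometric series: total = 20.2·[0.9300·(1 − 0.9300^5) / (1 − 0.9300)] ≈ 81.6685 billion.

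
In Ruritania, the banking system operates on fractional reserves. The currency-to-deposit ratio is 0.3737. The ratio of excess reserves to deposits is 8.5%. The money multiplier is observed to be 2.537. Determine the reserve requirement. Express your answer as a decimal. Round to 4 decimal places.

Using m = 2.537. Since m = (1 + c)/(c + rr + e), the denominator satisfies c + rr + e = (1 + c)/m = (1 + 0.3737) / 2.537 ≈ 0.541466.
With c = 0.3737 and e = 0.085, the reserve requirement is 0.541466 − 0.3737 − 0.085 = 0.082766.

0.0828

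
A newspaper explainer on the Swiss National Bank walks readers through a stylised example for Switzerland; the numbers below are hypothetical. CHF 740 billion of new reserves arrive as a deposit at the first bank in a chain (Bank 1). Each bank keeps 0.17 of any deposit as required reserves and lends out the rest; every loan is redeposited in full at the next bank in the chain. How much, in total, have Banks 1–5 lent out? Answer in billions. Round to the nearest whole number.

CHF 2190 billion

Bank i lends (1 − rr)^i of the original deposit: Bank 1 lends 740·0.8300 = 614.2000, Bank 2 lends 740·0.8300² = 509.7860, and so on.
Summing a geometric series: total = 740·[0.8300·(1 − 0.8300^5) / (1 − 0.8300)] ≈ 2189.7890 billion.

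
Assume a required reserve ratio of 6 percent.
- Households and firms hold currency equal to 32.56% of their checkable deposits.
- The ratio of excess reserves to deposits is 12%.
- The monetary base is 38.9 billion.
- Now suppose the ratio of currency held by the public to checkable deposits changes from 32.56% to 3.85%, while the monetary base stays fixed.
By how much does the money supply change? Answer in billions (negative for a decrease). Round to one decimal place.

82.9 billion

Initially m₁ = (1 + 0.3256) / (0.06 + 0.12 + 0.3256) ≈ 2.6218, so M₁ = 2.6218 × 38.9 ≈ 101.988 billion.
After the change m₂ = (1 + 0.0385) / (0.06 + 0.12 + 0.0385) ≈ 4.7529, so M₂ = 4.7529 × 38.9 ≈ 184.8878 billion.
ΔM = M₂ − M₁ = 184.8878 − 101.988 = 82.8998 billion.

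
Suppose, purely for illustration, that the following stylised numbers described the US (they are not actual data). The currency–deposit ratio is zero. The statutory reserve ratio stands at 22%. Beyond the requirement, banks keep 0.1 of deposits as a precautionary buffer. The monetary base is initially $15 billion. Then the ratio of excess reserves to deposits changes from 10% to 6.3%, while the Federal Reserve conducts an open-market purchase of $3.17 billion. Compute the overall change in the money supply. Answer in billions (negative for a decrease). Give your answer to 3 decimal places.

Before: m₁ = 1 / (0.22 + 0.1) = 3.125000, MB₁ = 15, so M₁ = 3.125000 × 15 = 46.875 billion.
After: m₂ = 1 / (0.22 + 0.063) ≈ 3.533569, MB₂ = 15 + 3.17 = 18.17, so M₂ = 3.533569 × 18.17 ≈ 64.2049 billion.
ΔM = M₂ − M₁ = 64.2049 − 46.875 = 17.3299 billion.

$17.330 billion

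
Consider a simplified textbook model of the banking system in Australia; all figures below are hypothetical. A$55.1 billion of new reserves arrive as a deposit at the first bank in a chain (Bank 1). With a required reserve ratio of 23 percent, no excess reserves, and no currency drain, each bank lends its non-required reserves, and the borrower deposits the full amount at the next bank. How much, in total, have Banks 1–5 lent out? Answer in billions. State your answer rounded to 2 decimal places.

Bank i lends (1 − rr)^i of the original deposit: Bank 1 lends 55.1·0.7700 = 42.4270, Bank 2 lends 55.1·0.7700² ≈ 32.6688, and so on.
Summing a geometric series: total = 55.1·[0.7700·(1 − 0.7700^5) / (1 − 0.7700)] ≈ 134.5345 billion.

A$134.53 billion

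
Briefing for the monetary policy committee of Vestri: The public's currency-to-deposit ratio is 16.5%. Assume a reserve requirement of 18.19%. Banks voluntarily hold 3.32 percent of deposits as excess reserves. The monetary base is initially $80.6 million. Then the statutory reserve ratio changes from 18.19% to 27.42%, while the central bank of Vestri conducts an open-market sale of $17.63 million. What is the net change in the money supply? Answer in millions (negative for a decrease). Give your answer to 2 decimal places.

Before: m₁ = (1 + 0.165) / (0.1819 + 0.0332 + 0.165) ≈ 3.06498, MB₁ = 80.6, so M₁ = 3.06498 × 80.6 ≈ 247.0374 million.
After: m₂ = (1 + 0.165) / (0.2742 + 0.0332 + 0.165) ≈ 2.46613, MB₂ = 80.6 − 17.63 = 62.97, so M₂ = 2.46613 × 62.97 ≈ 155.2922 million.
ΔM = M₂ − M₁ = 155.2922 − 247.0374 = -91.7452 million.

-91.75 million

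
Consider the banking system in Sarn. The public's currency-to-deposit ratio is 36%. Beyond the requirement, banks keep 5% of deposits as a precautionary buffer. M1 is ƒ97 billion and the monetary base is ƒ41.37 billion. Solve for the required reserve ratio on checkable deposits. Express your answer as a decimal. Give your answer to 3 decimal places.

0.170

Using m = M/MB = 97/41.37 ≈ 2.344694. Since m = (1 + c)/(c + rr + e), the denominator satisfies c + rr + e = (1 + c)/m = (1 + 0.36) / 2.344694 ≈ 0.580033.
With c = 0.36 and e = 0.05, the required reserve ratio on checkable deposits is 0.580033 − 0.36 − 0.05 = 0.170033.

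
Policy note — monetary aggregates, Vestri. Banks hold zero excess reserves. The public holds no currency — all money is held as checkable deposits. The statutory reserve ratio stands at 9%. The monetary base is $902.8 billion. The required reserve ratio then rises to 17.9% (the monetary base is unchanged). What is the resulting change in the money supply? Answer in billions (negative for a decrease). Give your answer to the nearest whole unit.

Initially m₁ = 1 / (0.09) ≈ 11.1111, so M₁ = 11.1111 × 902.8 ≈ 10031.1011 billion.
After the change m₂ = 1 / (0.179) ≈ 5.5866, so M₂ = 5.5866 × 902.8 ≈ 5043.5825 billion.
ΔM = M₂ − M₁ = 5043.5825 − 10031.1011 = -4987.5186 billion.

-4988 billion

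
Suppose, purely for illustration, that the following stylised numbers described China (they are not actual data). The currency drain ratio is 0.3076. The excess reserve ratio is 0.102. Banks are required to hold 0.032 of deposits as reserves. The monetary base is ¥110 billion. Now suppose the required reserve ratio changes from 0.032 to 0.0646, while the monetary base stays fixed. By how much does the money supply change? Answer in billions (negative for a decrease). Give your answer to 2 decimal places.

-22.39 billion

Initially m₁ = (1 + 0.3076) / (0.032 + 0.102 + 0.3076) ≈ 2.961051, so M₁ = 2.961051 × 110 ≈ 325.7156 billion.
After the change m₂ = (1 + 0.3076) / (0.0646 + 0.102 + 0.3076) ≈ 2.757486, so M₂ = 2.757486 × 110 ≈ 303.3235 billion.
ΔM = M₂ − M₁ = 303.3235 − 325.7156 = -22.3921 billion.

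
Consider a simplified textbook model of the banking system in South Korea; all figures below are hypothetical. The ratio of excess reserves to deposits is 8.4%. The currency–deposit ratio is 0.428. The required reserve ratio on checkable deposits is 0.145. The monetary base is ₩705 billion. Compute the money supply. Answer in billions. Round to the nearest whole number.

The money multiplier is m = (1 + c) / (rr + e + c) = (1 + 0.428) / (0.145 + 0.084 + 0.428) ≈ 2.1735.
So M = m × MB = 2.1735 × 705 = 1532.3175 billion.

₩1532 billion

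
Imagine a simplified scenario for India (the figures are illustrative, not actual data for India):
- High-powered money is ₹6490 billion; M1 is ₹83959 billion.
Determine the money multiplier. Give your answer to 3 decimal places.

The money multiplier is m = M / MB = 83959 / 6490 ≈ 12.93667.

12.937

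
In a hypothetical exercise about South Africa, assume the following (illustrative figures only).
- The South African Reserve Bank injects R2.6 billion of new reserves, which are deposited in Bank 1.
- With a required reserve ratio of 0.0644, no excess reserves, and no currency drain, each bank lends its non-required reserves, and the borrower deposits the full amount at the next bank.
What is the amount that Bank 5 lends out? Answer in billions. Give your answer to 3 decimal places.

Each bank lends a fraction (1 − rr) = 0.9356 of the deposit it receives, so Bank 5 receives 2.6·0.9356^4 and lends 2.6·0.9356^5 ≈ 1.8639 billion.

R1.864 billion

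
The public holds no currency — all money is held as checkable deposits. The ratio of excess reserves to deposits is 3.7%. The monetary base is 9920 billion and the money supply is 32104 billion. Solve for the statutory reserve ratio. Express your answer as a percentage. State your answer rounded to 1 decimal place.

Using m = M/MB = 32104/9920 ≈ 3.236290. Since m = (1 + c)/(c + rr + e), the denominator satisfies c + rr + e = (1 + c)/m = (1 + 0) / 3.236290 ≈ 0.308996.
With c = 0 and e = 0.037, the statutory reserve ratio is 0.308996 − 0 − 0.037 = 0.271996.

27.2%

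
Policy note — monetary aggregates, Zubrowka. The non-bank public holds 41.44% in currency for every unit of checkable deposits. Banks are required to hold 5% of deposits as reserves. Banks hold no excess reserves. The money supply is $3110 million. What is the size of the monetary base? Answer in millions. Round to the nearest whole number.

$1021 million

The money multiplier is m = (1 + c) / (rr + c) = (1 + 0.4144) / (0.05 + 0.4144) ≈ 3.04565.
MB = M / m = 3110 / 3.04565 ≈ 1021.1285 million.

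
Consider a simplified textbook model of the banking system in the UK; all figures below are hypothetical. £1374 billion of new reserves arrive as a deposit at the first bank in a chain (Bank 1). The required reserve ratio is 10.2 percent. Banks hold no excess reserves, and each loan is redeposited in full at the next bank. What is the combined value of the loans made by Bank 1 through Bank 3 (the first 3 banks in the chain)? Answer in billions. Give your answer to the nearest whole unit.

£3337 billion

Bank i lends (1 − rr)^i of the original deposit: Bank 1 lends 1374·0.8980 = 1233.8520, Bank 2 lends 1374·0.8980² ≈ 1107.9991, and so on.
Summing a geometric series: total = 1374·[0.8980·(1 − 0.8980^3) / (1 − 0.8980)] ≈ 3336.8343 billion.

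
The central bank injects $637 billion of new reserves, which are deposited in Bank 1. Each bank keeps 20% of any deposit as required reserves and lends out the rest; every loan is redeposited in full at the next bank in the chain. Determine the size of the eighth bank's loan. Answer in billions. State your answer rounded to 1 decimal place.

Each bank lends a fraction (1 − rr) = 0.8000 of the deposit it receives, so Bank 8 receives 637·0.8000^7 and lends 637·0.8000^8 ≈ 106.8709 billion.

$106.9 billion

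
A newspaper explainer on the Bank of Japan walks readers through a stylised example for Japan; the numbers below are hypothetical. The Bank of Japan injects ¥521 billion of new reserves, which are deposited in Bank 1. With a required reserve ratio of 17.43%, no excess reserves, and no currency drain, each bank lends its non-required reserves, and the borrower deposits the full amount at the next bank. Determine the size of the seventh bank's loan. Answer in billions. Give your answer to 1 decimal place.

¥136.3 billion

Each bank lends a fraction (1 − rr) = 0.8257 of the deposit it receives, so Bank 7 receives 521·0.8257^6 and lends 521·0.8257^7 ≈ 136.3307 billion.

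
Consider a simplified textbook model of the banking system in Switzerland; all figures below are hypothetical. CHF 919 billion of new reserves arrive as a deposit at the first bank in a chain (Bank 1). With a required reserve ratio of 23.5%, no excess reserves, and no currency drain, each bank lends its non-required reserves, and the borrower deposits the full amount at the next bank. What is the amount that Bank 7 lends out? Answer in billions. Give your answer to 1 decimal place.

Each bank lends a fraction (1 − rr) = 0.7650 of the deposit it receives, so Bank 7 receives 919·0.7650^6 and lends 919·0.7650^7 ≈ 140.9112 billion.

CHF 140.9 billion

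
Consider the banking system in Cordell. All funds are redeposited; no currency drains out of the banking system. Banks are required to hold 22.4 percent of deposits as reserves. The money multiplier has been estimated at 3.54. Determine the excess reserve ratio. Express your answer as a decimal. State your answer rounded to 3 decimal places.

Using m = 3.54. Since m = (1 + c)/(c + rr + e), the denominator satisfies c + rr + e = (1 + c)/m = (1 + 0) / 3.54 ≈ 0.282486.
With c = 0 and rr = 0.224, the excess reserve ratio is 0.282486 − 0 − 0.224 = 0.058486.

0.058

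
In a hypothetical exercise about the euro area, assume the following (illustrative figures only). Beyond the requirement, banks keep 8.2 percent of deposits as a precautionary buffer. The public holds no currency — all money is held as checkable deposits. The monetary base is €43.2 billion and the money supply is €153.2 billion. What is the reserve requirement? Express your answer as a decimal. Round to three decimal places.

0.200

Using m = M/MB = 153.2/43.2 ≈ 3.546296. Since m = (1 + c)/(c + rr + e), the denominator satisfies c + rr + e = (1 + c)/m = (1 + 0) / 3.546296 ≈ 0.281984.
With c = 0 and e = 0.082, the reserve requirement is 0.281984 − 0 − 0.082 = 0.199984.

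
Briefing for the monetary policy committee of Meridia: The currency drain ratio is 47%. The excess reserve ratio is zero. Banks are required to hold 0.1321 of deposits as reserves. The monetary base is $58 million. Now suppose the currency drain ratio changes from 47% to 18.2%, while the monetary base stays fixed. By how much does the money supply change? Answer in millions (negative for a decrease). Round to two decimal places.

Initially m₁ = (1 + 0.47) / (0.1321 + 0.47) ≈ 2.44145, so M₁ = 2.44145 × 58 = 141.6041 million.
After the change m₂ = (1 + 0.182) / (0.1321 + 0.182) ≈ 3.76313, so M₂ = 3.76313 × 58 ≈ 218.2615 million.
ΔM = M₂ − M₁ = 218.2615 − 141.6041 = 76.6574 million.

$76.66 million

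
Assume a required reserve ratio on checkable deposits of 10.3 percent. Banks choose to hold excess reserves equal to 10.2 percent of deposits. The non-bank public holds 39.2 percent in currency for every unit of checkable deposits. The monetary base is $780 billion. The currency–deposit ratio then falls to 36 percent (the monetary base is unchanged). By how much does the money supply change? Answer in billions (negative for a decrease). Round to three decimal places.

Initially m₁ = (1 + 0.392) / (0.103 + 0.102 + 0.392) ≈ 2.3316583, so M₁ = 2.3316583 × 780 ≈ 1818.6935 billion.
After the change m₂ = (1 + 0.36) / (0.103 + 0.102 + 0.36) ≈ 2.4070796, so M₂ = 2.4070796 × 780 ≈ 1877.5221 billion.
ΔM = M₂ − M₁ = 1877.5221 − 1818.6935 = 58.8286 billion.

$58.829 billion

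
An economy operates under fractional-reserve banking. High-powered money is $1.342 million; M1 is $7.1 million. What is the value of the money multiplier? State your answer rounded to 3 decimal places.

5.291

The money multiplier is m = M / MB = 7.1 / 1.342 ≈ 5.29061.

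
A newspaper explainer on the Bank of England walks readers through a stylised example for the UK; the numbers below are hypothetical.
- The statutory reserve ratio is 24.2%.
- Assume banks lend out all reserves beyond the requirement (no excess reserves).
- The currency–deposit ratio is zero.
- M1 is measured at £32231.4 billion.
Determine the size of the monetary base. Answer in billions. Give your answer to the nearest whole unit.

With no currency drain and no excess reserves, the money multiplier is m = 1/rr = 1/0.242 ≈ 4.132231.
The monetary base is MB = M / m = 32231.4 / 4.132231 ≈ 7799.9996 billion.

£7800 billion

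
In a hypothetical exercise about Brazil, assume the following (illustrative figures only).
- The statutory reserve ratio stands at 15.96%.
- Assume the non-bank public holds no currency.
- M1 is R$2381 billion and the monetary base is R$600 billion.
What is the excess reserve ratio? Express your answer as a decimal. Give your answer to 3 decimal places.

Using m = M/MB = 2381/600 ≈ 3.968333. Since m = (1 + c)/(c + rr + e), the denominator satisfies c + rr + e = (1 + c)/m = (1 + 0) / 3.968333 ≈ 0.251995.
With c = 0 and rr = 0.1596, the excess reserve ratio is 0.251995 − 0 − 0.1596 = 0.092395.

0.092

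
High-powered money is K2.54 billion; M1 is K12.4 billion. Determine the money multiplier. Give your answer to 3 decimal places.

4.882

The money multiplier is m = M / MB = 12.4 / 2.54 ≈ 4.88189.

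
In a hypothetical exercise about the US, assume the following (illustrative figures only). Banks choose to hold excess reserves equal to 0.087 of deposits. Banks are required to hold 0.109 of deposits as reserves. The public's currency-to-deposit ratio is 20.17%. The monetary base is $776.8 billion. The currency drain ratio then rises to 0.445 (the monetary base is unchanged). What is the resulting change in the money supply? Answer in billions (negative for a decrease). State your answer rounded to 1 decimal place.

Initially m₁ = (1 + 0.2017) / (0.109 + 0.087 + 0.2017) ≈ 3.02162, so M₁ = 3.02162 × 776.8 ≈ 2347.1944 billion.
After the change m₂ = (1 + 0.445) / (0.109 + 0.087 + 0.445) ≈ 2.25429, so M₂ = 2.25429 × 776.8 ≈ 1751.1325 billion.
ΔM = M₂ − M₁ = 1751.1325 − 2347.1944 = -596.0619 billion.

-596.1 billion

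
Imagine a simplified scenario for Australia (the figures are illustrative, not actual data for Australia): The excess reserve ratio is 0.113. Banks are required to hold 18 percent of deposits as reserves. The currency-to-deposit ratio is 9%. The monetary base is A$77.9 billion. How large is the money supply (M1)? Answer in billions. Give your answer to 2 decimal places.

The money multiplier is m = (1 + c) / (rr + e + c) = (1 + 0.09) / (0.18 + 0.113 + 0.09) ≈ 2.84595.
So M = m × MB = 2.84595 × 77.9 ≈ 221.6995 billion.

A$221.70 billion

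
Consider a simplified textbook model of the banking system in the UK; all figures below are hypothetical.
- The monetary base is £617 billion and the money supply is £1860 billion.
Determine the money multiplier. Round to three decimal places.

3.015

The money multiplier is m = M / MB = 1860 / 617 ≈ 3.01459.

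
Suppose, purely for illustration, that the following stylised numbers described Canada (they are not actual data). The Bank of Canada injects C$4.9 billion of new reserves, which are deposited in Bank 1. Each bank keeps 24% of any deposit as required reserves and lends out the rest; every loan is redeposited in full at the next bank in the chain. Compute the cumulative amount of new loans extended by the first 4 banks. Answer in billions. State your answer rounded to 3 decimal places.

C$10.340 billion

Bank i lends (1 − rr)^i of the original deposit: Bank 1 lends 4.9·0.7600 = 3.7240, Bank 2 lends 4.9·0.7600² ≈ 2.8302, and so on.
Summing a geometric series: total = 4.9·[0.7600·(1 − 0.7600^4) / (1 − 0.7600)] ≈ 10.3400 billion.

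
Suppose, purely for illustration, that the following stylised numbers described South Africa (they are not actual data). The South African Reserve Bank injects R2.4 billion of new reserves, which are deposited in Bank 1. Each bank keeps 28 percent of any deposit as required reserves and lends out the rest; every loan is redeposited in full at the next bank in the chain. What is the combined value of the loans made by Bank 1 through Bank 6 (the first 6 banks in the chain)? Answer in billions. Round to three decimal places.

R5.312 billion

Bank i lends (1 − rr)^i of the original deposit: Bank 1 lends 2.4·0.7200 = 1.7280, Bank 2 lends 2.4·0.7200² ≈ 1.2442, and so on.
Summing a geometric series: total = 2.4·[0.7200·(1 − 0.7200^6) / (1 − 0.7200)] ≈ 5.3117 billion.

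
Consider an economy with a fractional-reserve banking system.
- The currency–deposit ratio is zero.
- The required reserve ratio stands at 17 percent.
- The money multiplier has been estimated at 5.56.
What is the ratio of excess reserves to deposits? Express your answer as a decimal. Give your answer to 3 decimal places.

0.010

Using m = 5.56. Since m = (1 + c)/(c + rr + e), the denominator satisfies c + rr + e = (1 + c)/m = (1 + 0) / 5.56 ≈ 0.179856.
With c = 0 and rr = 0.17, the ratio of excess reserves to deposits is 0.179856 − 0 − 0.17 = 0.009856.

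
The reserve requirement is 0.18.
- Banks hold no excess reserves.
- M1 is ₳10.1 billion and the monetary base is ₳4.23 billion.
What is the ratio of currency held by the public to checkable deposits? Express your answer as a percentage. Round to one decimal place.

41.1%

Using m = M/MB = 10.1/4.23 ≈ 2.387707. From m = (1 + c)/(c + rr + e), rearranging gives 1 + c = m·(c + rr + e), so c·(1 − m) = m·(rr + e) − 1.
Hence c = [m·(rr + e) − 1]/(1 − m) = [2.387707 × (0.18 + 0) − 1] / (1 − 2.387707) ≈ 0.410903.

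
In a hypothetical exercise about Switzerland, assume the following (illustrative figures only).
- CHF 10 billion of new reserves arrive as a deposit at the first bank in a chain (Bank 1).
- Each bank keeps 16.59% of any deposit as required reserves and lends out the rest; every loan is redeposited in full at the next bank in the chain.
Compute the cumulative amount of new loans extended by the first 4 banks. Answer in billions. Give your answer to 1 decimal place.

Bank i lends (1 − rr)^i of the original deposit: Bank 1 lends 10·0.8341 = 8.3410, Bank 2 lends 10·0.8341² ≈ 6.9572, and so on.
Summing a geometric series: total = 10·[0.8341·(1 − 0.8341^4) / (1 − 0.8341)] ≈ 25.9416 billion.

CHF 25.9 billion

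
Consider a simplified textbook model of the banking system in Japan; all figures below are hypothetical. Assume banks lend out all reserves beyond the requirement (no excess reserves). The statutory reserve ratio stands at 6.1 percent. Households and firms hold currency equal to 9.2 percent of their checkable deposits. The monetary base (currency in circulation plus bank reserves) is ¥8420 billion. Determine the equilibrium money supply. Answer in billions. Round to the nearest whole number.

The money multiplier is m = (1 + c) / (rr + c) = (1 + 0.092) / (0.061 + 0.092) ≈ 7.13725.
So M = m × MB = 7.13725 × 8420 = 60095.645 billion.

¥60096 billion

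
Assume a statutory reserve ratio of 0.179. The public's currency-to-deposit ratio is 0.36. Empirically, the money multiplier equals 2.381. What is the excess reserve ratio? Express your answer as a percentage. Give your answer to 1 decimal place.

3.2%

Using m = 2.381. Since m = (1 + c)/(c + rr + e), the denominator satisfies c + rr + e = (1 + c)/m = (1 + 0.36) / 2.381 ≈ 0.571189.
With c = 0.36 and rr = 0.179, the excess reserve ratio is 0.571189 − 0.36 − 0.179 = 0.032189.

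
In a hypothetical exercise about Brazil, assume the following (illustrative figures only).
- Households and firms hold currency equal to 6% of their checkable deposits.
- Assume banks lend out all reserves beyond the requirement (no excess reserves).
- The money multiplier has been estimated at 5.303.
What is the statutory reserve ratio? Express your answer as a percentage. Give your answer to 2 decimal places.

13.99%

Using m = 5.303. Since m = (1 + c)/(c + rr + e), the denominator satisfies c + rr + e = (1 + c)/m = (1 + 0.06) / 5.303 ≈ 0.199887.
With c = 0.06 and e = 0, the statutory reserve ratio is 0.199887 − 0.06 − 0 = 0.139887.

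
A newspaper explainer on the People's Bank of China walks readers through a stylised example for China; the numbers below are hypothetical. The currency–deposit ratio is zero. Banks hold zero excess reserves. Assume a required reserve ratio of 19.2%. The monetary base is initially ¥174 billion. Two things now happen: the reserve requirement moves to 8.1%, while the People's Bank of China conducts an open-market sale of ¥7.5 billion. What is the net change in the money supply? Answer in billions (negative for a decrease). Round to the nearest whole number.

¥1149 billion

Before: m₁ = 1 / (0.192) ≈ 5.2083, MB₁ = 174, so M₁ = 5.2083 × 174 = 906.2442 billion.
After: m₂ = 1 / (0.081) ≈ 12.3457, MB₂ = 174 − 7.5 = 166.5, so M₂ = 12.3457 × 166.5 ≈ 2055.5591 billion.
ΔM = M₂ − M₁ = 2055.5591 − 906.2442 = 1149.3149 billion.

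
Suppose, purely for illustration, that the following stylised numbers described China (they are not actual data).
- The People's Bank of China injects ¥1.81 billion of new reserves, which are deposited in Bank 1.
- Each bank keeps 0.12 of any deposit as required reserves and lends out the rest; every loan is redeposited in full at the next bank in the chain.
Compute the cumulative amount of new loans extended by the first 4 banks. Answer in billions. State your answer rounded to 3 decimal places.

Bank i lends (1 − rr)^i of the original deposit: Bank 1 lends 1.81·0.8800 = 1.5928, Bank 2 lends 1.81·0.8800² ≈ 1.4017, and so on.
Summing a geometric series: total = 1.81·[0.8800·(1 − 0.8800^4) / (1 − 0.8800)] ≈ 5.3134 billion.

¥5.313 billion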